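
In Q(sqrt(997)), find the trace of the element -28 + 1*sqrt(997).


Tr(a + b*sqrt(d)) = (a + b*sqrt(d)) + (a - b*sqrt(d)) = 2a
= 2 * (-28)
= -56

-56


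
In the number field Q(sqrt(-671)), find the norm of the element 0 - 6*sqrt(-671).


N(a + b*sqrt(d)) = a^2 - d*b^2
= (0)^2 - (-671)*(-6)^2
= 0 + 24156
= 24156

24156


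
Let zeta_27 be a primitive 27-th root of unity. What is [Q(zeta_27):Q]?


The degree equals Euler's totient phi(27).
27 = 3^3
phi(27) = 18

18


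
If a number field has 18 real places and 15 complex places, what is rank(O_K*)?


By Dirichlet's unit theorem:
rank = r1 + r2 - 1
= 18 + 15 - 1
= 32

32


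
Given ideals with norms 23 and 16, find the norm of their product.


N(IJ) = N(I) * N(J)
= 23 * 16
= 368

368


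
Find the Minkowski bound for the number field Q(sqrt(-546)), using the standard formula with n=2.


d = -546, d mod 4 = 2, so disc(K) = 4d = -2184; |disc(K)| = 2184
Imaginary quadratic field, so n = 2, s = r2 = 1, r1 = 0
M = (n!/n^n) * (4/pi)^s * sqrt(|disc(K)|) = (2!/2^2) * (4/pi)^1 * sqrt(2184)
= 0.5 * 1.273240 * 46.733286
= 29.7513

29.7513


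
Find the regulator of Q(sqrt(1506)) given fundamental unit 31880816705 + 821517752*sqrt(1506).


epsilon = 31880816705 + 821517752*sqrt(1506)
= 6.3762e+10
R = ln(6.3762e+10)
= 24.8784

24.8784


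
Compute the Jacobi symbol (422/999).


Compute (422/999) via quadratic reciprocity:
  pull out 2: (2/999) = +1  (since 999 mod 8 = 7)
  reciprocity: (211/999) -> -(999/211)
  reduce: (155/211)
  reciprocity: (155/211) -> -(211/155)
  reduce: (56/155)
  pull out 2: (2/155) = -1  (since 155 mod 8 = 3)
  pull out 2: (2/155) = -1  (since 155 mod 8 = 3)
  pull out 2: (2/155) = -1  (since 155 mod 8 = 3)
  reciprocity: (7/155) -> -(155/7)
  reduce: (1/7)
  (1/7) = 1
Product of signs = 1

1


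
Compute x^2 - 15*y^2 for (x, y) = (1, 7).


x^2 - d*y^2
= 1^2 - 15*7^2
= 1 - 735
= -734

-734


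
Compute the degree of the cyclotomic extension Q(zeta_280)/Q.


The degree equals Euler's totient phi(280).
280 = 2^3 * 5 * 7
phi(280) = 96

96


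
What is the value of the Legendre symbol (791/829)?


p = 829 is prime, so compute (791/829) with the reciprocity algorithm (Jacobi-symbol steps: pull out 2s via (2/n), flip via reciprocity, reduce):
  reciprocity: (791/829) -> +(829/791)
  reduce: (38/791)
  pull out 2: (2/791) = +1  (since 791 mod 8 = 7)
  reciprocity: (19/791) -> -(791/19)
  reduce: (12/19)
  pull out 2: (2/19) = -1  (since 19 mod 8 = 3)
  pull out 2: (2/19) = -1  (since 19 mod 8 = 3)
  reciprocity: (3/19) -> -(19/3)
  reduce: (1/3)
  (1/3) = 1
Product of signs = 1
(791/829) = 1

1


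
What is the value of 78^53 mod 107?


p = 107 is prime and the exponent is (p-1)/2 = 53, so by Euler's criterion 78^53 = (78/107) = +1 or -1 mod 107.
Compute by square-and-multiply:
  53 = 32 + 16 + 4 + 1 (binary 110101)
  Repeated squaring mod 107: 78^1 = 78, 78^2 = 92, 78^4 = 11, 78^8 = 14, 78^16 = 89, 78^32 = 3
  78^53 = 78^32 * 78^16 * 78^4 * 78^1 = 3 * 89 * 11 * 78 mod 107
    3 * 89 = 267 = 53 mod 107
    53 * 11 = 583 = 48 mod 107
    48 * 78 = 3744 = 106 mod 107
  78^53 = 106 mod 107
Result 106 = p - 1 = -1 mod 107: 78 is a quadratic non-residue mod 107. As a residue in [0, p-1] the value is 106.
78^53 mod 107 = 106

106


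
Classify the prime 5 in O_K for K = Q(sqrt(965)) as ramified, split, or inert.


K = Q(sqrt(965)). Since d mod 4 = 1, disc(K) = 965.
Check p | disc: 965 mod 5 = 0.
p divides disc, so p ramifies: (p) = P^2 with e=2, f=1, g=1.
Therefore p is ramified.

ramified


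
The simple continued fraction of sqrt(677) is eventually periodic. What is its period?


Run the CF algorithm for sqrt(677).
a_0 = floor(sqrt(677)) = 26; set m_0=0, q_0=1.
Recurrence: m' = q*a - m,  q' = (d - m'^2)/q,  a' = floor((a_0 + m')/q').
  step 1: m=26, q=1, a=52
a_1 = 2*a_0 = 52, so the period closes here.
sqrt(677) = [26; 52]
Period length = 1

1


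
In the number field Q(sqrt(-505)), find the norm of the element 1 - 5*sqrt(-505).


N(a + b*sqrt(d)) = a^2 - d*b^2
= (1)^2 - (-505)*(-5)^2
= 1 + 12625
= 12626

12626


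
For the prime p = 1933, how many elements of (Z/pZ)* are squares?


For prime p, the number of non-zero quadratic residues is (p-1)/2.
= (1933-1)/2
= 966

966


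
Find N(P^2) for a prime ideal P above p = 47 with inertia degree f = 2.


N(P^a) = p^(a*f)
= 47^(2*2)
= 47^4
= 4879681

4879681


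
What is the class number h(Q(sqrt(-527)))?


K = Q(sqrt(-527)). d mod 4 = 1, so D = disc(K) = d = -527
h(K) equals the number of primitive reduced positive-definite forms (a, b, c) = a*x^2 + b*x*y + c*y^2 with b^2 - 4ac = D,
where reduced means |b| <= a <= c, with b >= 0 whenever |b| = a or a = c, and primitive means gcd(a, b, c) = 1.
Reduced forces 3a^2 <= |D| = 527, so 1 <= a <= 13; b must have the parity of D, and c = (b^2 - D)/(4a) must be an integer >= a.
Enumerate a = 1..13, b in [-a, a]:
  a=1: (1, 1, 132)  [1]
  a=2: (2, -1, 66), (2, 1, 66)  [2]
  a=3: (3, -1, 44), (3, 1, 44)  [2]
  a=4: (4, -1, 33), (4, 1, 33)  [2]
  a=5: none
  a=6: (6, -5, 23), (6, -1, 22), (6, 1, 22), (6, 5, 23)  [4]
  a=7: none
  a=8: (8, -7, 18), (8, 7, 18)  [2]
  a=9: (9, -7, 16), (9, 7, 16)  [2]
  a=10: none
  a=11: (11, -1, 12), (11, 1, 12)  [2]
  a=12: (12, 7, 12)  [1]
  a=13: none
Total reduced forms: 1 + 2 + 2 + 2 + 4 + 2 + 2 + 2 + 1 = 18
h = 18

18


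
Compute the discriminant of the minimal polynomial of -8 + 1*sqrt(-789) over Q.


The element -8 + 1*sqrt(-789) has minimal polynomial:
x^2 + 16*x + 853
Discriminant = (16)^2 - 4*(853)
= 256 - 3412
= -3156

-3156


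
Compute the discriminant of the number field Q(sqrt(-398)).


For K = Q(sqrt(d)) with d squarefree: disc(K) = d if d = 1 mod 4, and disc(K) = 4d if d = 2 or 3 mod 4.
Here d = -398, and d mod 4 = 2.
d = 2 mod 4, not 1 (O_K = Z[sqrt(d)]), so disc(K) = 4d = 4 * (-398) = -1592

-1592


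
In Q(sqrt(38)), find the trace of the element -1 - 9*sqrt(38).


Tr(a + b*sqrt(d)) = (a + b*sqrt(d)) + (a - b*sqrt(d)) = 2a
= 2 * (-1)
= -2

-2


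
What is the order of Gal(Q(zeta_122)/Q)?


|Gal(Q(zeta_122)/Q)| = phi(122)
= 60

60


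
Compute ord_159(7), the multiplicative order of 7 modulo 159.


We want ord_159(7), the smallest k >= 1 with 7^k = 1 mod 159.
n = 159 = 3 * 53, phi(159) = 104; the order divides phi(n).
Divisors of 104: 1, 2, 4, 8, 13, 26, 52, 104
Repeated squaring mod 159: 7^1 = 7, 7^2 = 49, 7^4 = 16, 7^8 = 97, 7^16 = 28, 7^32 = 148, 7^64 = 121
Test divisors in increasing order:
  k=1: 7^1 = 7 mod 159
  k=2: 7^2 = 49 mod 159
  k=4: 7^4 = 16 mod 159
  k=8: 7^8 = 97 mod 159
  k=13: 7^13 = 97 * 16 * 7 = 52 mod 159
  k=26: 7^26 = 28 * 97 * 49 = 1 mod 159  <- first divisor giving 1
Order = 26

26


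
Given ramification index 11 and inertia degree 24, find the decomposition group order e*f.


|D_P| = e * f
= 11 * 24
= 264

264


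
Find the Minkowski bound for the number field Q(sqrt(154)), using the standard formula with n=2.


d = 154, d mod 4 = 2, so disc(K) = 4d = 616; |disc(K)| = 616
Real quadratic field, so n = 2, s = r2 = 0, r1 = 2
M = (n!/n^n) * (4/pi)^s * sqrt(|disc(K)|) = (2!/2^2) * (4/pi)^0 * sqrt(616)
= 0.5 * 1.000000 * 24.819347
= 12.4097

12.4097


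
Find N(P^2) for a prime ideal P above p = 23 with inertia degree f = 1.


N(P^a) = p^(a*f)
= 23^(2*1)
= 23^2
= 529

529


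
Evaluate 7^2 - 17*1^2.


x^2 - d*y^2
= 7^2 - 17*1^2
= 49 - 17
= 32

32


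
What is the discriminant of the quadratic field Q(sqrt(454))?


For K = Q(sqrt(d)) with d squarefree: disc(K) = d if d = 1 mod 4, and disc(K) = 4d if d = 2 or 3 mod 4.
Here d = 454, and d mod 4 = 2.
d = 2 mod 4, not 1 (O_K = Z[sqrt(d)]), so disc(K) = 4d = 4 * (454) = 1816

1816


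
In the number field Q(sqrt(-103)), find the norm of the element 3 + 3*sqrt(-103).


N(a + b*sqrt(d)) = a^2 - d*b^2
= (3)^2 - (-103)*(3)^2
= 9 + 927
= 936

936


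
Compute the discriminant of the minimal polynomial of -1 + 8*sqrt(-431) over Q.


The element -1 + 8*sqrt(-431) has minimal polynomial:
x^2 + 2*x + 27585
Discriminant = (2)^2 - 4*(27585)
= 4 - 110340
= -110336

-110336


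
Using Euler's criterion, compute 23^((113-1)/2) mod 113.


p = 113 is prime and the exponent is (p-1)/2 = 56, so by Euler's criterion 23^56 = (23/113) = +1 or -1 mod 113.
Compute by square-and-multiply:
  56 = 32 + 16 + 8 (binary 111000)
  Repeated squaring mod 113: 23^1 = 23, 23^2 = 77, 23^4 = 53, 23^8 = 97, 23^16 = 30, 23^32 = 109
  23^56 = 23^32 * 23^16 * 23^8 = 109 * 30 * 97 mod 113
    109 * 30 = 3270 = 106 mod 113
    106 * 97 = 10282 = 112 mod 113
  23^56 = 112 mod 113
Result 112 = p - 1 = -1 mod 113: 23 is a quadratic non-residue mod 113. As a residue in [0, p-1] the value is 112.
23^56 mod 113 = 112

112


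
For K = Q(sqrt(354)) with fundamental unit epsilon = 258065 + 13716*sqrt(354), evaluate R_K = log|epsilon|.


epsilon = 258065 + 13716*sqrt(354)
= 516130.0000
R = ln(516130.0000)
= 13.1541

13.1541


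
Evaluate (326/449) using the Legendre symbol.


p = 449 is prime, so compute (326/449) with the reciprocity algorithm (Jacobi-symbol steps: pull out 2s via (2/n), flip via reciprocity, reduce):
  pull out 2: (2/449) = +1  (since 449 mod 8 = 1)
  reciprocity: (163/449) -> +(449/163)
  reduce: (123/163)
  reciprocity: (123/163) -> -(163/123)
  reduce: (40/123)
  pull out 2: (2/123) = -1  (since 123 mod 8 = 3)
  pull out 2: (2/123) = -1  (since 123 mod 8 = 3)
  pull out 2: (2/123) = -1  (since 123 mod 8 = 3)
  reciprocity: (5/123) -> +(123/5)
  reduce: (3/5)
  reciprocity: (3/5) -> +(5/3)
  reduce: (2/3)
  pull out 2: (2/3) = -1  (since 3 mod 8 = 3)
  (1/3) = 1
Product of signs = -1
(326/449) = -1

-1


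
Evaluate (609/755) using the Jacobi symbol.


Compute (609/755) via quadratic reciprocity:
  reciprocity: (609/755) -> +(755/609)
  reduce: (146/609)
  pull out 2: (2/609) = +1  (since 609 mod 8 = 1)
  reciprocity: (73/609) -> +(609/73)
  reduce: (25/73)
  reciprocity: (25/73) -> +(73/25)
  reduce: (23/25)
  reciprocity: (23/25) -> +(25/23)
  reduce: (2/23)
  pull out 2: (2/23) = +1  (since 23 mod 8 = 7)
  (1/23) = 1
Product of signs = 1

1


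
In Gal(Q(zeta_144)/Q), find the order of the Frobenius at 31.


The Frobenius at p in Gal(Q(zeta_n)/Q) = (Z/nZ)* is the class of p, so its order is ord_144(31), the smallest k >= 1 with 31^k = 1 mod 144.
n = 144 = 2^4 * 3^2, phi(144) = 48; the order divides phi(n).
Divisors of 48: 1, 2, 3, 4, 6, 8, 12, 16, 24, 48
Repeated squaring mod 144: 31^1 = 31, 31^2 = 97, 31^4 = 49, 31^8 = 97, 31^16 = 49, 31^32 = 97
Test divisors in increasing order:
  k=1: 31^1 = 31 mod 144
  k=2: 31^2 = 97 mod 144
  k=3: 31^3 = 97 * 31 = 127 mod 144
  k=4: 31^4 = 49 mod 144
  k=6: 31^6 = 49 * 97 = 1 mod 144  <- first divisor giving 1
Order = 6

6


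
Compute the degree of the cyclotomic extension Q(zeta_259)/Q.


The degree equals Euler's totient phi(259).
259 = 7 * 37
phi(259) = 216

216


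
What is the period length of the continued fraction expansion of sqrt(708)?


Run the CF algorithm for sqrt(708).
a_0 = floor(sqrt(708)) = 26; set m_0=0, q_0=1.
Recurrence: m' = q*a - m,  q' = (d - m'^2)/q,  a' = floor((a_0 + m')/q').
  step 1: m=26, q=32, a=1
  step 2: m=6, q=21, a=1
  step 3: m=15, q=23, a=1
  step 4: m=8, q=28, a=1
  step 5: m=20, q=11, a=4
  step 6: m=24, q=12, a=4
  step 7: m=24, q=11, a=4
  step 8: m=20, q=28, a=1
  step 9: m=8, q=23, a=1
  step 10: m=15, q=21, a=1
  step 11: m=6, q=32, a=1
  step 12: m=26, q=1, a=52
a_12 = 2*a_0 = 52, so the period closes here.
sqrt(708) = [26; 1, 1, 1, 1, 4, 4, 4, 1, 1, 1, 1, 52]
Period length = 12

12


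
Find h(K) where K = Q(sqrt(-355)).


K = Q(sqrt(-355)). d mod 4 = 1, so D = disc(K) = d = -355
h(K) equals the number of primitive reduced positive-definite forms (a, b, c) = a*x^2 + b*x*y + c*y^2 with b^2 - 4ac = D,
where reduced means |b| <= a <= c, with b >= 0 whenever |b| = a or a = c, and primitive means gcd(a, b, c) = 1.
Reduced forces 3a^2 <= |D| = 355, so 1 <= a <= 10; b must have the parity of D, and c = (b^2 - D)/(4a) must be an integer >= a.
Enumerate a = 1..10, b in [-a, a]:
  a=1: (1, 1, 89)  [1]
  a=2..4: none
  a=5: (5, 5, 19)  [1]
  a=6: none
  a=7: (7, -3, 13), (7, 3, 13)  [2]
  a=8..10: none
Total reduced forms: 1 + 1 + 2 = 4
h = 4

4


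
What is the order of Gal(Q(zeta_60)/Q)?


|Gal(Q(zeta_60)/Q)| = phi(60)
= 16

16


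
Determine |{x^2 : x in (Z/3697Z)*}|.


For prime p, the number of non-zero quadratic residues is (p-1)/2.
= (3697-1)/2
= 1848

1848


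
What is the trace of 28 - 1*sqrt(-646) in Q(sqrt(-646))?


Tr(a + b*sqrt(d)) = (a + b*sqrt(d)) + (a - b*sqrt(d)) = 2a
= 2 * (28)
= 56

56


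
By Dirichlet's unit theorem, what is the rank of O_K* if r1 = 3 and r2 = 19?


By Dirichlet's unit theorem:
rank = r1 + r2 - 1
= 3 + 19 - 1
= 21

21


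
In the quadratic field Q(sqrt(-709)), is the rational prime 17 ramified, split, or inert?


K = Q(sqrt(-709)). Since d mod 4 = 3, disc(K) = -2836.
Check p | disc: -2836 mod 17 = 3.
p does not divide disc. Compute Legendre symbol (d/p):
5^((17-1)/2) mod 17 = -1
(d/p) = -1, so p is inert: (p) stays prime with e=1, f=2, g=1.
Therefore p is inert.

inert


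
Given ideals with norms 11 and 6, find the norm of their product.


N(IJ) = N(I) * N(J)
= 11 * 6
= 66

66


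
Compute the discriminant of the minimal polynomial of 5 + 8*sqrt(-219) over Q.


The element 5 + 8*sqrt(-219) has minimal polynomial:
x^2 - 10*x + 14041
Discriminant = (-10)^2 - 4*(14041)
= 100 - 56164
= -56064

-56064


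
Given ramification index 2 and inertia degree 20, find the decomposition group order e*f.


|D_P| = e * f
= 2 * 20
= 40

40


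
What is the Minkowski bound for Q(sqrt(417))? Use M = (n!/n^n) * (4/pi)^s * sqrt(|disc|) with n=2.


d = 417, d mod 4 = 1, so disc(K) = d = 417; |disc(K)| = 417
Real quadratic field, so n = 2, s = r2 = 0, r1 = 2
M = (n!/n^n) * (4/pi)^s * sqrt(|disc(K)|) = (2!/2^2) * (4/pi)^0 * sqrt(417)
= 0.5 * 1.000000 * 20.420578
= 10.2103

10.2103


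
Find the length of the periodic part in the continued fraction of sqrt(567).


Run the CF algorithm for sqrt(567).
a_0 = floor(sqrt(567)) = 23; set m_0=0, q_0=1.
Recurrence: m' = q*a - m,  q' = (d - m'^2)/q,  a' = floor((a_0 + m')/q').
  step 1: m=23, q=38, a=1
  step 2: m=15, q=9, a=4
  step 3: m=21, q=14, a=3
  step 4: m=21, q=9, a=4
  step 5: m=15, q=38, a=1
  step 6: m=23, q=1, a=46
a_6 = 2*a_0 = 46, so the period closes here.
sqrt(567) = [23; 1, 4, 3, 4, 1, 46]
Period length = 6

6


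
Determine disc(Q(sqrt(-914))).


For K = Q(sqrt(d)) with d squarefree: disc(K) = d if d = 1 mod 4, and disc(K) = 4d if d = 2 or 3 mod 4.
Here d = -914, and d mod 4 = 2.
d = 2 mod 4, not 1 (O_K = Z[sqrt(d)]), so disc(K) = 4d = 4 * (-914) = -3656

-3656


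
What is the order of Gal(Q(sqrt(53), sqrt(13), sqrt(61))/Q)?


The 3 square roots of distinct primes are multiplicatively independent over Q,
so [K:Q] = 2^3 and Gal(K/Q) is isomorphic to (Z/2Z)^3.
|Gal| = 2^3 = 8

8


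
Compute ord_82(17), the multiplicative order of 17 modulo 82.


We want ord_82(17), the smallest k >= 1 with 17^k = 1 mod 82.
n = 82 = 2 * 41, phi(82) = 40; the order divides phi(n).
Divisors of 40: 1, 2, 4, 5, 8, 10, 20, 40
Repeated squaring mod 82: 17^1 = 17, 17^2 = 43, 17^4 = 45, 17^8 = 57, 17^16 = 51, 17^32 = 59
Test divisors in increasing order:
  k=1: 17^1 = 17 mod 82
  k=2: 17^2 = 43 mod 82
  k=4: 17^4 = 45 mod 82
  k=5: 17^5 = 45 * 17 = 27 mod 82
  k=8: 17^8 = 57 mod 82
  k=10: 17^10 = 57 * 43 = 73 mod 82
  k=20: 17^20 = 51 * 45 = 81 mod 82
  k=40: 17^40 = 59 * 57 = 1 mod 82  <- first divisor giving 1
Order = 40

40


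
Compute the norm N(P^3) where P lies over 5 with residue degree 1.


N(P^a) = p^(a*f)
= 5^(3*1)
= 5^3
= 125

125


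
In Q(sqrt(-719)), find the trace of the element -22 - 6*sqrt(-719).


Tr(a + b*sqrt(d)) = (a + b*sqrt(d)) + (a - b*sqrt(d)) = 2a
= 2 * (-22)
= -44

-44


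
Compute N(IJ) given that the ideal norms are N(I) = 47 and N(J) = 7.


N(IJ) = N(I) * N(J)
= 47 * 7
= 329

329


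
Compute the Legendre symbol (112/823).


p = 823 is prime, so compute (112/823) with the reciprocity algorithm (Jacobi-symbol steps: pull out 2s via (2/n), flip via reciprocity, reduce):
  pull out 2: (2/823) = +1  (since 823 mod 8 = 7)
  pull out 2: (2/823) = +1  (since 823 mod 8 = 7)
  pull out 2: (2/823) = +1  (since 823 mod 8 = 7)
  pull out 2: (2/823) = +1  (since 823 mod 8 = 7)
  reciprocity: (7/823) -> -(823/7)
  reduce: (4/7)
  pull out 2: (2/7) = +1  (since 7 mod 8 = 7)
  pull out 2: (2/7) = +1  (since 7 mod 8 = 7)
  (1/7) = 1
Product of signs = -1
(112/823) = -1

-1


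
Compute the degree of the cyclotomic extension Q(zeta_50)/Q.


The degree equals Euler's totient phi(50).
50 = 2 * 5^2
phi(50) = 20

20


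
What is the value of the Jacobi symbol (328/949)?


Compute (328/949) via quadratic reciprocity:
  pull out 2: (2/949) = -1  (since 949 mod 8 = 5)
  pull out 2: (2/949) = -1  (since 949 mod 8 = 5)
  pull out 2: (2/949) = -1  (since 949 mod 8 = 5)
  reciprocity: (41/949) -> +(949/41)
  reduce: (6/41)
  pull out 2: (2/41) = +1  (since 41 mod 8 = 1)
  reciprocity: (3/41) -> +(41/3)
  reduce: (2/3)
  pull out 2: (2/3) = -1  (since 3 mod 8 = 3)
  (1/3) = 1
Product of signs = 1

1


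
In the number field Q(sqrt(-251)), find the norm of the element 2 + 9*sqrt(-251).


N(a + b*sqrt(d)) = a^2 - d*b^2
= (2)^2 - (-251)*(9)^2
= 4 + 20331
= 20335

20335


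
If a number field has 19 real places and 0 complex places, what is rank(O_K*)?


By Dirichlet's unit theorem:
rank = r1 + r2 - 1
= 19 + 0 - 1
= 18

18


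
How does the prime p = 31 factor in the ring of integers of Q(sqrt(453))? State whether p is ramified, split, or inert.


K = Q(sqrt(453)). Since d mod 4 = 1, disc(K) = 453.
Check p | disc: 453 mod 31 = 19.
p does not divide disc. Compute Legendre symbol (d/p):
19^((31-1)/2) mod 31 = 1
(d/p) = 1, so p splits: (p) = P*P' with e=1, f=1, g=2.
Therefore p is split.

split


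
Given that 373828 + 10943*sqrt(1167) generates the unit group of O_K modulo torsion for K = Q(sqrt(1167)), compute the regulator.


epsilon = 373828 + 10943*sqrt(1167)
= 747656.0000
R = ln(747656.0000)
= 13.5247

13.5247


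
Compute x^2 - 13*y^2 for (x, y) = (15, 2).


x^2 - d*y^2
= 15^2 - 13*2^2
= 225 - 52
= 173

173


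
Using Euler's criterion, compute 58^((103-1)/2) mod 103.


p = 103 is prime and the exponent is (p-1)/2 = 51, so by Euler's criterion 58^51 = (58/103) = +1 or -1 mod 103.
Compute by square-and-multiply:
  51 = 32 + 16 + 2 + 1 (binary 110011)
  Repeated squaring mod 103: 58^1 = 58, 58^2 = 68, 58^4 = 92, 58^8 = 18, 58^16 = 15, 58^32 = 19
  58^51 = 58^32 * 58^16 * 58^2 * 58^1 = 19 * 15 * 68 * 58 mod 103
    19 * 15 = 285 = 79 mod 103
    79 * 68 = 5372 = 16 mod 103
    16 * 58 = 928 = 1 mod 103
  58^51 = 1 mod 103
Result 1: 58 is a quadratic residue mod 103.
58^51 mod 103 = 1

1


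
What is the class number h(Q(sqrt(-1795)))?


K = Q(sqrt(-1795)). d mod 4 = 1, so D = disc(K) = d = -1795
h(K) equals the number of primitive reduced positive-definite forms (a, b, c) = a*x^2 + b*x*y + c*y^2 with b^2 - 4ac = D,
where reduced means |b| <= a <= c, with b >= 0 whenever |b| = a or a = c, and primitive means gcd(a, b, c) = 1.
Reduced forces 3a^2 <= |D| = 1795, so 1 <= a <= 24; b must have the parity of D, and c = (b^2 - D)/(4a) must be an integer >= a.
Enumerate a = 1..24, b in [-a, a]:
  a=1: (1, 1, 449)  [1]
  a=2..4: none
  a=5: (5, 5, 91)  [1]
  a=6: none
  a=7: (7, -5, 65), (7, 5, 65)  [2]
  a=8..10: none
  a=11: (11, -3, 41), (11, 3, 41)  [2]
  a=12: none
  a=13: (13, -5, 35), (13, 5, 35)  [2]
  a=14..24: none
Total reduced forms: 1 + 1 + 2 + 2 + 2 = 8
h = 8

8


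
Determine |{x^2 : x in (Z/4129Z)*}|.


For prime p, the number of non-zero quadratic residues is (p-1)/2.
= (4129-1)/2
= 2064

2064


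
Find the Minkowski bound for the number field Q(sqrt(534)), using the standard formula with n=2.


d = 534, d mod 4 = 2, so disc(K) = 4d = 2136; |disc(K)| = 2136
Real quadratic field, so n = 2, s = r2 = 0, r1 = 2
M = (n!/n^n) * (4/pi)^s * sqrt(|disc(K)|) = (2!/2^2) * (4/pi)^0 * sqrt(2136)
= 0.5 * 1.000000 * 46.216880
= 23.1084

23.1084


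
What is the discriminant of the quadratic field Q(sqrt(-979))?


For K = Q(sqrt(d)) with d squarefree: disc(K) = d if d = 1 mod 4, and disc(K) = 4d if d = 2 or 3 mod 4.
Here d = -979, and d mod 4 = 1.
d = 1 mod 4 (O_K = Z[(1+sqrt(d))/2]), so disc(K) = d = -979

-979


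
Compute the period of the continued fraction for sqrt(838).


Run the CF algorithm for sqrt(838).
a_0 = floor(sqrt(838)) = 28; set m_0=0, q_0=1.
Recurrence: m' = q*a - m,  q' = (d - m'^2)/q,  a' = floor((a_0 + m')/q').
  step 1: m=28, q=54, a=1
  step 2: m=26, q=3, a=18
  step 3: m=28, q=18, a=3
  step 4: m=26, q=9, a=6
  step 5: m=28, q=6, a=9
  step 6: m=26, q=27, a=2
  step 7: m=28, q=2, a=28
  step 8: m=28, q=27, a=2
  step 9: m=26, q=6, a=9
  step 10: m=28, q=9, a=6
  step 11: m=26, q=18, a=3
  step 12: m=28, q=3, a=18
  step 13: m=26, q=54, a=1
  step 14: m=28, q=1, a=56
a_14 = 2*a_0 = 56, so the period closes here.
sqrt(838) = [28; 1, 18, 3, 6, 9, 2, 28, 2, 9, 6, 3, 18, 1, 56]
Period length = 14

14


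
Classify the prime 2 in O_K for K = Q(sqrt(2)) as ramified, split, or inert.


K = Q(sqrt(2)). Since d mod 4 = 2, disc(K) = 8.
Check p | disc: 8 mod 2 = 0.
p divides disc, so p ramifies: (p) = P^2 with e=2, f=1, g=1.
Therefore p is ramified.

ramified


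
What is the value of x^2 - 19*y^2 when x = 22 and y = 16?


x^2 - d*y^2
= 22^2 - 19*16^2
= 484 - 4864
= -4380

-4380


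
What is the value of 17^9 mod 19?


p = 19 is prime and the exponent is (p-1)/2 = 9, so by Euler's criterion 17^9 = (17/19) = +1 or -1 mod 19.
Compute by square-and-multiply:
  9 = 8 + 1 (binary 1001)
  Repeated squaring mod 19: 17^1 = 17, 17^2 = 4, 17^4 = 16, 17^8 = 9
  17^9 = 17^8 * 17^1 = 9 * 17 mod 19
    9 * 17 = 153 = 1 mod 19
  17^9 = 1 mod 19
Result 1: 17 is a quadratic residue mod 19.
17^9 mod 19 = 1

1


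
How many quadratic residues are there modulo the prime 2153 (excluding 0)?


For prime p, the number of non-zero quadratic residues is (p-1)/2.
= (2153-1)/2
= 1076

1076


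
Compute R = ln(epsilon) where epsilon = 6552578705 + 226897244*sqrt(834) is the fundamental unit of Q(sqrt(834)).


epsilon = 6552578705 + 226897244*sqrt(834)
= 1.3105e+10
R = ln(1.3105e+10)
= 23.2963

23.2963


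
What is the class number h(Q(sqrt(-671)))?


K = Q(sqrt(-671)). d mod 4 = 1, so D = disc(K) = d = -671
h(K) equals the number of primitive reduced positive-definite forms (a, b, c) = a*x^2 + b*x*y + c*y^2 with b^2 - 4ac = D,
where reduced means |b| <= a <= c, with b >= 0 whenever |b| = a or a = c, and primitive means gcd(a, b, c) = 1.
Reduced forces 3a^2 <= |D| = 671, so 1 <= a <= 14; b must have the parity of D, and c = (b^2 - D)/(4a) must be an integer >= a.
Enumerate a = 1..14, b in [-a, a]:
  a=1: (1, 1, 168)  [1]
  a=2: (2, -1, 84), (2, 1, 84)  [2]
  a=3: (3, -1, 56), (3, 1, 56)  [2]
  a=4: (4, -1, 42), (4, 1, 42)  [2]
  a=5: (5, -3, 34), (5, 3, 34)  [2]
  a=6: (6, -5, 29), (6, -1, 28), (6, 1, 28), (6, 5, 29)  [4]
  a=7: (7, -1, 24), (7, 1, 24)  [2]
  a=8: (8, -1, 21), (8, 1, 21)  [2]
  a=9: (9, -7, 20), (9, 7, 20)  [2]
  a=10: (10, -7, 18), (10, -3, 17), (10, 3, 17), (10, 7, 18)  [4]
  a=11: (11, 11, 18)  [1]
  a=12: (12, -7, 15), (12, -1, 14), (12, 1, 14), (12, 7, 15)  [4]
  a=13: none
  a=14: (14, -13, 15), (14, 13, 15)  [2]
Total reduced forms: 1 + 2 + 2 + 2 + 2 + 4 + 2 + 2 + 2 + 4 + 1 + 4 + 2 = 30
h = 30

30


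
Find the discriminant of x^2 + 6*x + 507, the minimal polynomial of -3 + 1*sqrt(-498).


The element -3 + 1*sqrt(-498) has minimal polynomial:
x^2 + 6*x + 507
Discriminant = (6)^2 - 4*(507)
= 36 - 2028
= -1992

-1992


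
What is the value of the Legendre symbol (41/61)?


p = 61 is prime, so compute (41/61) with the reciprocity algorithm (Jacobi-symbol steps: pull out 2s via (2/n), flip via reciprocity, reduce):
  reciprocity: (41/61) -> +(61/41)
  reduce: (20/41)
  pull out 2: (2/41) = +1  (since 41 mod 8 = 1)
  pull out 2: (2/41) = +1  (since 41 mod 8 = 1)
  reciprocity: (5/41) -> +(41/5)
  reduce: (1/5)
  (1/5) = 1
Product of signs = 1
(41/61) = 1

1


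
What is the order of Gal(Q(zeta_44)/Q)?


|Gal(Q(zeta_44)/Q)| = phi(44)
= 20

20


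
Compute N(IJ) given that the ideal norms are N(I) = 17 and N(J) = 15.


N(IJ) = N(I) * N(J)
= 17 * 15
= 255

255


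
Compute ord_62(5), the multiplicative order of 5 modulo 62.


We want ord_62(5), the smallest k >= 1 with 5^k = 1 mod 62.
n = 62 = 2 * 31, phi(62) = 30; the order divides phi(n).
Divisors of 30: 1, 2, 3, 5, 6, 10, 15, 30
Repeated squaring mod 62: 5^1 = 5, 5^2 = 25, 5^4 = 5, 5^8 = 25, 5^16 = 5
Test divisors in increasing order:
  k=1: 5^1 = 5 mod 62
  k=2: 5^2 = 25 mod 62
  k=3: 5^3 = 25 * 5 = 1 mod 62  <- first divisor giving 1
Order = 3

3


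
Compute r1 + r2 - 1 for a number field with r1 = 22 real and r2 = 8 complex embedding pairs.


By Dirichlet's unit theorem:
rank = r1 + r2 - 1
= 22 + 8 - 1
= 29

29


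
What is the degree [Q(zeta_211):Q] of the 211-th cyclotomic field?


The degree equals Euler's totient phi(211).
211 = 211
phi(211) = 210

210


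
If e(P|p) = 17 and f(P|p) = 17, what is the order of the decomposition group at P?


|D_P| = e * f
= 17 * 17
= 289

289


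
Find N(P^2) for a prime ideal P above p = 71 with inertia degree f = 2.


N(P^a) = p^(a*f)
= 71^(2*2)
= 71^4
= 25411681

25411681


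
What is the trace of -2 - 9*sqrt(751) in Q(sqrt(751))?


Tr(a + b*sqrt(d)) = (a + b*sqrt(d)) + (a - b*sqrt(d)) = 2a
= 2 * (-2)
= -4

-4


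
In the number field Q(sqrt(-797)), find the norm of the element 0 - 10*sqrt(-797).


N(a + b*sqrt(d)) = a^2 - d*b^2
= (0)^2 - (-797)*(-10)^2
= 0 + 79700
= 79700

79700


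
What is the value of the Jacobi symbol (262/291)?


Compute (262/291) via quadratic reciprocity:
  pull out 2: (2/291) = -1  (since 291 mod 8 = 3)
  reciprocity: (131/291) -> -(291/131)
  reduce: (29/131)
  reciprocity: (29/131) -> +(131/29)
  reduce: (15/29)
  reciprocity: (15/29) -> +(29/15)
  reduce: (14/15)
  pull out 2: (2/15) = +1  (since 15 mod 8 = 7)
  reciprocity: (7/15) -> -(15/7)
  reduce: (1/7)
  (1/7) = 1
Product of signs = -1

-1


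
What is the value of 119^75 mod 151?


p = 151 is prime and the exponent is (p-1)/2 = 75, so by Euler's criterion 119^75 = (119/151) = +1 or -1 mod 151.
Compute by square-and-multiply:
  75 = 64 + 8 + 2 + 1 (binary 1001011)
  Repeated squaring mod 151: 119^1 = 119, 119^2 = 118, 119^4 = 32, 119^8 = 118, 119^16 = 32, 119^32 = 118, 119^64 = 32
  119^75 = 119^64 * 119^8 * 119^2 * 119^1 = 32 * 118 * 118 * 119 mod 151
    32 * 118 = 3776 = 1 mod 151
    1 * 118 = 118 = 118 mod 151
    118 * 119 = 14042 = 150 mod 151
  119^75 = 150 mod 151
Result 150 = p - 1 = -1 mod 151: 119 is a quadratic non-residue mod 151. As a residue in [0, p-1] the value is 150.
119^75 mod 151 = 150

150


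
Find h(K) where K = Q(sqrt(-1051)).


K = Q(sqrt(-1051)). d mod 4 = 1, so D = disc(K) = d = -1051
h(K) equals the number of primitive reduced positive-definite forms (a, b, c) = a*x^2 + b*x*y + c*y^2 with b^2 - 4ac = D,
where reduced means |b| <= a <= c, with b >= 0 whenever |b| = a or a = c, and primitive means gcd(a, b, c) = 1.
Reduced forces 3a^2 <= |D| = 1051, so 1 <= a <= 18; b must have the parity of D, and c = (b^2 - D)/(4a) must be an integer >= a.
Enumerate a = 1..18, b in [-a, a]:
  a=1: (1, 1, 263)  [1]
  a=2..4: none
  a=5: (5, -3, 53), (5, 3, 53)  [2]
  a=6..10: none
  a=11: (11, -7, 25), (11, 7, 25)  [2]
  a=12..18: none
Total reduced forms: 1 + 2 + 2 = 5
h = 5

5


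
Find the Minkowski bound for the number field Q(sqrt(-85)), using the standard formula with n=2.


d = -85, d mod 4 = 3, so disc(K) = 4d = -340; |disc(K)| = 340
Imaginary quadratic field, so n = 2, s = r2 = 1, r1 = 0
M = (n!/n^n) * (4/pi)^s * sqrt(|disc(K)|) = (2!/2^2) * (4/pi)^1 * sqrt(340)
= 0.5 * 1.273240 * 18.439089
= 11.7387

11.7387


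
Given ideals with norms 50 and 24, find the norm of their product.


N(IJ) = N(I) * N(J)
= 50 * 24
= 1200

1200


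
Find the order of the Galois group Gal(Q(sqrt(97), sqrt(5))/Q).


The 2 square roots of distinct primes are multiplicatively independent over Q,
so [K:Q] = 2^2 and Gal(K/Q) is isomorphic to (Z/2Z)^2.
|Gal| = 2^2 = 4

4


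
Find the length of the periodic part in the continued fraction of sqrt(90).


Run the CF algorithm for sqrt(90).
a_0 = floor(sqrt(90)) = 9; set m_0=0, q_0=1.
Recurrence: m' = q*a - m,  q' = (d - m'^2)/q,  a' = floor((a_0 + m')/q').
  step 1: m=9, q=9, a=2
  step 2: m=9, q=1, a=18
a_2 = 2*a_0 = 18, so the period closes here.
sqrt(90) = [9; 2, 18]
Period length = 2

2


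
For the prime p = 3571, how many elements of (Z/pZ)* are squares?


For prime p, the number of non-zero quadratic residues is (p-1)/2.
= (3571-1)/2
= 1785

1785


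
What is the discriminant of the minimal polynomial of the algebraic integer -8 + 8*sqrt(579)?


The element -8 + 8*sqrt(579) has minimal polynomial:
x^2 + 16*x - 36992
Discriminant = (16)^2 - 4*(-36992)
= 256 + 147968
= 148224

148224


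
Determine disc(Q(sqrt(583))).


For K = Q(sqrt(d)) with d squarefree: disc(K) = d if d = 1 mod 4, and disc(K) = 4d if d = 2 or 3 mod 4.
Here d = 583, and d mod 4 = 3.
d = 3 mod 4, not 1 (O_K = Z[sqrt(d)]), so disc(K) = 4d = 4 * (583) = 2332

2332


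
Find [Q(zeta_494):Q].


The degree equals Euler's totient phi(494).
494 = 2 * 13 * 19
phi(494) = 216

216


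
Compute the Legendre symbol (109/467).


p = 467 is prime, so compute (109/467) with the reciprocity algorithm (Jacobi-symbol steps: pull out 2s via (2/n), flip via reciprocity, reduce):
  reciprocity: (109/467) -> +(467/109)
  reduce: (31/109)
  reciprocity: (31/109) -> +(109/31)
  reduce: (16/31)
  pull out 2: (2/31) = +1  (since 31 mod 8 = 7)
  pull out 2: (2/31) = +1  (since 31 mod 8 = 7)
  pull out 2: (2/31) = +1  (since 31 mod 8 = 7)
  pull out 2: (2/31) = +1  (since 31 mod 8 = 7)
  (1/31) = 1
Product of signs = 1
(109/467) = 1

1


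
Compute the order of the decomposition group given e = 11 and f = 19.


|D_P| = e * f
= 11 * 19
= 209

209


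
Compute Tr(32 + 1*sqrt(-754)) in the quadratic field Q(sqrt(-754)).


Tr(a + b*sqrt(d)) = (a + b*sqrt(d)) + (a - b*sqrt(d)) = 2a
= 2 * (32)
= 64

64


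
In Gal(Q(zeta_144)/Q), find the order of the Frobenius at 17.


The Frobenius at p in Gal(Q(zeta_n)/Q) = (Z/nZ)* is the class of p, so its order is ord_144(17), the smallest k >= 1 with 17^k = 1 mod 144.
n = 144 = 2^4 * 3^2, phi(144) = 48; the order divides phi(n).
Divisors of 48: 1, 2, 3, 4, 6, 8, 12, 16, 24, 48
Repeated squaring mod 144: 17^1 = 17, 17^2 = 1, 17^4 = 1, 17^8 = 1, 17^16 = 1, 17^32 = 1
Test divisors in increasing order:
  k=1: 17^1 = 17 mod 144
  k=2: 17^2 = 1 mod 144  <- first divisor giving 1
Order = 2

2


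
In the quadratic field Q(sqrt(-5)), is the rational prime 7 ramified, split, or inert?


K = Q(sqrt(-5)). Since d mod 4 = 3, disc(K) = -20.
Check p | disc: -20 mod 7 = 1.
p does not divide disc. Compute Legendre symbol (d/p):
2^((7-1)/2) mod 7 = 1
(d/p) = 1, so p splits: (p) = P*P' with e=1, f=1, g=2.
Therefore p is split.

split


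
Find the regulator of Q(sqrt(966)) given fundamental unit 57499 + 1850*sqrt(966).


epsilon = 57499 + 1850*sqrt(966)
= 114998.0000
R = ln(114998.0000)
= 11.6527

11.6527


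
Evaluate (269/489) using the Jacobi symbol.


Compute (269/489) via quadratic reciprocity:
  reciprocity: (269/489) -> +(489/269)
  reduce: (220/269)
  pull out 2: (2/269) = -1  (since 269 mod 8 = 5)
  pull out 2: (2/269) = -1  (since 269 mod 8 = 5)
  reciprocity: (55/269) -> +(269/55)
  reduce: (49/55)
  reciprocity: (49/55) -> +(55/49)
  reduce: (6/49)
  pull out 2: (2/49) = +1  (since 49 mod 8 = 1)
  reciprocity: (3/49) -> +(49/3)
  reduce: (1/3)
  (1/3) = 1
Product of signs = 1

1


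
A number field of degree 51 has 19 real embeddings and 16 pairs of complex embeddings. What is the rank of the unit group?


By Dirichlet's unit theorem:
rank = r1 + r2 - 1
= 19 + 16 - 1
= 34

34


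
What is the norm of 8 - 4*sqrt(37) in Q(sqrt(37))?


N(a + b*sqrt(d)) = a^2 - d*b^2
= (8)^2 - (37)*(-4)^2
= 64 - 592
= -528

-528


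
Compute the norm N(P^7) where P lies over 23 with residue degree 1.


N(P^a) = p^(a*f)
= 23^(7*1)
= 23^7
= 3404825447

3404825447


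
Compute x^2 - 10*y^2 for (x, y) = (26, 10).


x^2 - d*y^2
= 26^2 - 10*10^2
= 676 - 1000
= -324

-324


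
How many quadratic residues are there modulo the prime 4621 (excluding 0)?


For prime p, the number of non-zero quadratic residues is (p-1)/2.
= (4621-1)/2
= 2310

2310


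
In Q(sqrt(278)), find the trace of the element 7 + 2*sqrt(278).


Tr(a + b*sqrt(d)) = (a + b*sqrt(d)) + (a - b*sqrt(d)) = 2a
= 2 * (7)
= 14

14


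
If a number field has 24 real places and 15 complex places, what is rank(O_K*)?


By Dirichlet's unit theorem:
rank = r1 + r2 - 1
= 24 + 15 - 1
= 38

38


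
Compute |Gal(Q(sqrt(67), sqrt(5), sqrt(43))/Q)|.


The 3 square roots of distinct primes are multiplicatively independent over Q,
so [K:Q] = 2^3 and Gal(K/Q) is isomorphic to (Z/2Z)^3.
|Gal| = 2^3 = 8

8


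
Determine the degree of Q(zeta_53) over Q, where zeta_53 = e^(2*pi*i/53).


The degree equals Euler's totient phi(53).
53 = 53
phi(53) = 52

52


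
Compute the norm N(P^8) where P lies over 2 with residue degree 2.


N(P^a) = p^(a*f)
= 2^(8*2)
= 2^16
= 65536

65536


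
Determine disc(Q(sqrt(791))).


For K = Q(sqrt(d)) with d squarefree: disc(K) = d if d = 1 mod 4, and disc(K) = 4d if d = 2 or 3 mod 4.
Here d = 791, and d mod 4 = 3.
d = 3 mod 4, not 1 (O_K = Z[sqrt(d)]), so disc(K) = 4d = 4 * (791) = 3164

3164


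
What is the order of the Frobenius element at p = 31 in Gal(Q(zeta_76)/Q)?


The Frobenius at p in Gal(Q(zeta_n)/Q) = (Z/nZ)* is the class of p, so its order is ord_76(31), the smallest k >= 1 with 31^k = 1 mod 76.
n = 76 = 2^2 * 19, phi(76) = 36; the order divides phi(n).
Divisors of 36: 1, 2, 3, 4, 6, 9, 12, 18, 36
Repeated squaring mod 76: 31^1 = 31, 31^2 = 49, 31^4 = 45, 31^8 = 49, 31^16 = 45, 31^32 = 49
Test divisors in increasing order:
  k=1: 31^1 = 31 mod 76
  k=2: 31^2 = 49 mod 76
  k=3: 31^3 = 49 * 31 = 75 mod 76
  k=4: 31^4 = 45 mod 76
  k=6: 31^6 = 45 * 49 = 1 mod 76  <- first divisor giving 1
Order = 6

6


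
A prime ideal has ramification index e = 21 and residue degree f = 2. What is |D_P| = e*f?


|D_P| = e * f
= 21 * 2
= 42

42


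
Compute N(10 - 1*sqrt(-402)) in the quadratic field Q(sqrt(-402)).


N(a + b*sqrt(d)) = a^2 - d*b^2
= (10)^2 - (-402)*(-1)^2
= 100 + 402
= 502

502


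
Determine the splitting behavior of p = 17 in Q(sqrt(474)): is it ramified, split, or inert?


K = Q(sqrt(474)). Since d mod 4 = 2, disc(K) = 1896.
Check p | disc: 1896 mod 17 = 9.
p does not divide disc. Compute Legendre symbol (d/p):
15^((17-1)/2) mod 17 = 1
(d/p) = 1, so p splits: (p) = P*P' with e=1, f=1, g=2.
Therefore p is split.

split


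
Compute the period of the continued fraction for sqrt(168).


Run the CF algorithm for sqrt(168).
a_0 = floor(sqrt(168)) = 12; set m_0=0, q_0=1.
Recurrence: m' = q*a - m,  q' = (d - m'^2)/q,  a' = floor((a_0 + m')/q').
  step 1: m=12, q=24, a=1
  step 2: m=12, q=1, a=24
a_2 = 2*a_0 = 24, so the period closes here.
sqrt(168) = [12; 1, 24]
Period length = 2

2


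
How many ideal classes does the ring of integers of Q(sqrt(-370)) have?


K = Q(sqrt(-370)). d mod 4 = 2, so D = disc(K) = 4d = -1480
h(K) equals the number of primitive reduced positive-definite forms (a, b, c) = a*x^2 + b*x*y + c*y^2 with b^2 - 4ac = D,
where reduced means |b| <= a <= c, with b >= 0 whenever |b| = a or a = c, and primitive means gcd(a, b, c) = 1.
Reduced forces 3a^2 <= |D| = 1480, so 1 <= a <= 22; b must have the parity of D, and c = (b^2 - D)/(4a) must be an integer >= a.
Enumerate a = 1..22, b in [-a, a]:
  a=1: (1, 0, 370)  [1]
  a=2: (2, 0, 185)  [1]
  a=3..4: none
  a=5: (5, 0, 74)  [1]
  a=6: none
  a=7: (7, -2, 53), (7, 2, 53)  [2]
  a=8..9: none
  a=10: (10, 0, 37)  [1]
  a=11: (11, -4, 34), (11, 4, 34)  [2]
  a=12..13: none
  a=14: (14, -12, 29), (14, 12, 29)  [2]
  a=15..16: none
  a=17: (17, -4, 22), (17, 4, 22)  [2]
  a=18..22: none
Total reduced forms: 1 + 1 + 1 + 2 + 1 + 2 + 2 + 2 = 12
h = 12

12


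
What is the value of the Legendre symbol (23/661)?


p = 661 is prime, so compute (23/661) with the reciprocity algorithm (Jacobi-symbol steps: pull out 2s via (2/n), flip via reciprocity, reduce):
  reciprocity: (23/661) -> +(661/23)
  reduce: (17/23)
  reciprocity: (17/23) -> +(23/17)
  reduce: (6/17)
  pull out 2: (2/17) = +1  (since 17 mod 8 = 1)
  reciprocity: (3/17) -> +(17/3)
  reduce: (2/3)
  pull out 2: (2/3) = -1  (since 3 mod 8 = 3)
  (1/3) = 1
Product of signs = -1
(23/661) = -1

-1


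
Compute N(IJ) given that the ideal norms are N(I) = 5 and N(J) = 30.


N(IJ) = N(I) * N(J)
= 5 * 30
= 150

150


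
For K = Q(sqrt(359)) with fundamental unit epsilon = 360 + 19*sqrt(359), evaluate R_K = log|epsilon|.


epsilon = 360 + 19*sqrt(359)
= 719.9986
R = ln(719.9986)
= 6.5792

6.5792


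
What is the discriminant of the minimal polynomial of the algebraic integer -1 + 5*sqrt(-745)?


The element -1 + 5*sqrt(-745) has minimal polynomial:
x^2 + 2*x + 18626
Discriminant = (2)^2 - 4*(18626)
= 4 - 74504
= -74500

-74500


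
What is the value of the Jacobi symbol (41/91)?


Compute (41/91) via quadratic reciprocity:
  reciprocity: (41/91) -> +(91/41)
  reduce: (9/41)
  reciprocity: (9/41) -> +(41/9)
  reduce: (5/9)
  reciprocity: (5/9) -> +(9/5)
  reduce: (4/5)
  pull out 2: (2/5) = -1  (since 5 mod 8 = 5)
  pull out 2: (2/5) = -1  (since 5 mod 8 = 5)
  (1/5) = 1
Product of signs = 1

1


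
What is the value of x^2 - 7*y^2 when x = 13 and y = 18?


x^2 - d*y^2
= 13^2 - 7*18^2
= 169 - 2268
= -2099

-2099


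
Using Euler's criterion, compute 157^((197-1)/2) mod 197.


p = 197 is prime and the exponent is (p-1)/2 = 98, so by Euler's criterion 157^98 = (157/197) = +1 or -1 mod 197.
Compute by square-and-multiply:
  98 = 64 + 32 + 2 (binary 1100010)
  Repeated squaring mod 197: 157^1 = 157, 157^2 = 24, 157^4 = 182, 157^8 = 28, 157^16 = 193, 157^32 = 16, 157^64 = 59
  157^98 = 157^64 * 157^32 * 157^2 = 59 * 16 * 24 mod 197
    59 * 16 = 944 = 156 mod 197
    156 * 24 = 3744 = 1 mod 197
  157^98 = 1 mod 197
Result 1: 157 is a quadratic residue mod 197.
157^98 mod 197 = 1

1


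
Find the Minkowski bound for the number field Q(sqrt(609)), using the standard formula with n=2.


d = 609, d mod 4 = 1, so disc(K) = d = 609; |disc(K)| = 609
Real quadratic field, so n = 2, s = r2 = 0, r1 = 2
M = (n!/n^n) * (4/pi)^s * sqrt(|disc(K)|) = (2!/2^2) * (4/pi)^0 * sqrt(609)
= 0.5 * 1.000000 * 24.677925
= 12.3390

12.3390


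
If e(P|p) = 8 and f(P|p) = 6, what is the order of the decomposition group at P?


|D_P| = e * f
= 8 * 6
= 48

48


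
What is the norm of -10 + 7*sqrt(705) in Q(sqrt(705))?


N(a + b*sqrt(d)) = a^2 - d*b^2
= (-10)^2 - (705)*(7)^2
= 100 - 34545
= -34445

-34445


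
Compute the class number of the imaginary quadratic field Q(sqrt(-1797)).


K = Q(sqrt(-1797)). d mod 4 = 3, so D = disc(K) = 4d = -7188
h(K) equals the number of primitive reduced positive-definite forms (a, b, c) = a*x^2 + b*x*y + c*y^2 with b^2 - 4ac = D,
where reduced means |b| <= a <= c, with b >= 0 whenever |b| = a or a = c, and primitive means gcd(a, b, c) = 1.
Reduced forces 3a^2 <= |D| = 7188, so 1 <= a <= 48; b must have the parity of D, and c = (b^2 - D)/(4a) must be an integer >= a.
Enumerate a = 1..48, b in [-a, a]:
  a=1: (1, 0, 1797)  [1]
  a=2: (2, 2, 899)  [1]
  a=3: (3, 0, 599)  [1]
  a=4..5: none
  a=6: (6, 6, 301)  [1]
  a=7: (7, -6, 258), (7, 6, 258)  [2]
  a=8..12: none
  a=13: (13, -12, 141), (13, 12, 141)  [2]
  a=14: (14, -6, 129), (14, 6, 129)  [2]
  a=15..20: none
  a=21: (21, -6, 86), (21, 6, 86)  [2]
  a=22..25: none
  a=26: (26, -14, 71), (26, 14, 71)  [2]
  a=27..28: none
  a=29: (29, -2, 62), (29, 2, 62)  [2]
  a=30: none
  a=31: (31, -2, 58), (31, 2, 58)  [2]
  a=32..36: none
  a=37: (37, -8, 49), (37, 8, 49)  [2]
  a=38: none
  a=39: (39, -12, 47), (39, 12, 47)  [2]
  a=40..41: none
  a=42: (42, -6, 43), (42, 6, 43)  [2]
  a=43..48: none
Total reduced forms: 1 + 1 + 1 + 1 + 2 + 2 + 2 + 2 + 2 + 2 + 2 + 2 + 2 + 2 = 24
h = 24

24
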